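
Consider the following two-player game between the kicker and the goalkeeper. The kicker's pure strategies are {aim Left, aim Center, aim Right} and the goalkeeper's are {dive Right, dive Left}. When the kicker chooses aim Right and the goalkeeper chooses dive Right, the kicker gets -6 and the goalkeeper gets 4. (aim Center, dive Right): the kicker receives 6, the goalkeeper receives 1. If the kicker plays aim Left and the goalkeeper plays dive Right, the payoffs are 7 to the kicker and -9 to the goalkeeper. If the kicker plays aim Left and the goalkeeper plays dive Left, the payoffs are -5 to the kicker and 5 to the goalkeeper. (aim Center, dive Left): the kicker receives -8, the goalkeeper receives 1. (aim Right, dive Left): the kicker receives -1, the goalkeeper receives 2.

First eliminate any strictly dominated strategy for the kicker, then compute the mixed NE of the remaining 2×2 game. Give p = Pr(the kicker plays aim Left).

The kicker's strategy aim Center is strictly dominated by aim Left: 7 > 6 and -5 > -8. Eliminate aim Center.
The goalkeeper's indifference between dive Right and dive Left determines the kicker's mixing probability p:
  the goalkeeper's payoff to dive Right: p·(-9) + (1−p)·4 = -13p + 4
  the goalkeeper's payoff to dive Left: p·5 + (1−p)·2 = 3p + 2
  -13p + 4 = 3p + 2  ⇒  -16p = -2  ⇒  p = 1/8.

p = 1/8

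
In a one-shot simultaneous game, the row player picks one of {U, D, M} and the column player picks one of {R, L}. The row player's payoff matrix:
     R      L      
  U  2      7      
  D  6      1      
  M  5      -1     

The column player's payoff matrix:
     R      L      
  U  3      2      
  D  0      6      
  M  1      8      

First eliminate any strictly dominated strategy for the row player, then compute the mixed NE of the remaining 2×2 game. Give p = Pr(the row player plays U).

p = 6/7

The row player's strategy M is strictly dominated by D: 6 > 5 and 1 > -1. Eliminate M.
The row player's mix must leave the column player indifferent between R and L.
  the column player's payoff from R: p·3 + (1−p)·0 = 3p
  the column player's payoff from L: p·2 + (1−p)·6 = -4p + 6
  3p = -4p + 6  ⇒  7p = 6  ⇒  p = 6/7.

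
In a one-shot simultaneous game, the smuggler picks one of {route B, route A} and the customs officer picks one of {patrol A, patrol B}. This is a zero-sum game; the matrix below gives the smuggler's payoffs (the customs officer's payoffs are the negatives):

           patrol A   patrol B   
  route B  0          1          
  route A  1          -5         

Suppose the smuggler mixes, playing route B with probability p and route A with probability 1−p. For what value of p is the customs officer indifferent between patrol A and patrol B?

p = 6/7

For the customs officer to be willing to mix, the customs officer must be indifferent between patrol A and patrol B, which pins down the smuggler's mix.
  the customs officer's payoff from patrol A: p·0 + (1−p)·(-1) = p - 1
  the customs officer's payoff from patrol B: p·(-1) + (1−p)·5 = -6p + 5
  p - 1 = -6p + 5  ⇒  7p = 6  ⇒  p = 6/7.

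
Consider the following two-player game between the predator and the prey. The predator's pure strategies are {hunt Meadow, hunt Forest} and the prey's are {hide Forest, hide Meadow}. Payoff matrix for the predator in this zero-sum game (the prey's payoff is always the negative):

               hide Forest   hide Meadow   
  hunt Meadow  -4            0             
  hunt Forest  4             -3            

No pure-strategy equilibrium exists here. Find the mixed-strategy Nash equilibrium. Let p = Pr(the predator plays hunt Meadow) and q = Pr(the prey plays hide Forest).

For the prey to be willing to mix, the prey must be indifferent between hide Forest and hide Meadow, which pins down the predator's mix.
  the prey's payoff to hide Forest: p·4 + (1−p)·(-4) = 8p - 4
  the prey's payoff to hide Meadow: p·0 + (1−p)·3 = -3p + 3
  8p - 4 = -3p + 3  ⇒  11p = 7  ⇒  p = 7/11.
For the predator to be willing to mix, the predator must be indifferent between hunt Meadow and hunt Forest, which pins down the prey's mix.
  the predator's expected payoff from hunt Meadow: q·(-4) + (1−q)·0 = -4q
  the predator's expected payoff from hunt Forest: q·4 + (1−q)·(-3) = 7q - 3
  -4q = 7q - 3  ⇒  -11q = -3  ⇒  q = 3/11.

p = 7/11, q = 3/11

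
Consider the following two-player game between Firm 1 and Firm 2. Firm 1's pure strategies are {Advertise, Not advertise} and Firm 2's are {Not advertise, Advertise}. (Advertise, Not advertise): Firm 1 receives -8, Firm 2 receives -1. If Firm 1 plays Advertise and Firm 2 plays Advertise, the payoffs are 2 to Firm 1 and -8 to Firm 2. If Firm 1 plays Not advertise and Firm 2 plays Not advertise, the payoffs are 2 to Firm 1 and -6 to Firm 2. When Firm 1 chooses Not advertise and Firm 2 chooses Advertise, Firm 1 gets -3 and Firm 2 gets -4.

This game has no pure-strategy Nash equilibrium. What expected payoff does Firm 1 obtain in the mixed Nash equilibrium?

-4/3

Set Firm 1's expected payoff from Advertise equal to that from Not advertise:
  Firm 1's payoff to Advertise: q·(-8) + (1−q)·2 = -10q + 2
  Firm 1's payoff to Not advertise: q·2 + (1−q)·(-3) = 5q - 3
  -10q + 2 = 5q - 3  ⇒  -15q = -5  ⇒  q = 1/3.
At equilibrium Firm 1 is indifferent across rows, so Firm 1's payoff equals the payoff from Advertise: (1/3)·(-8) + (2/3)·2 = -4/3.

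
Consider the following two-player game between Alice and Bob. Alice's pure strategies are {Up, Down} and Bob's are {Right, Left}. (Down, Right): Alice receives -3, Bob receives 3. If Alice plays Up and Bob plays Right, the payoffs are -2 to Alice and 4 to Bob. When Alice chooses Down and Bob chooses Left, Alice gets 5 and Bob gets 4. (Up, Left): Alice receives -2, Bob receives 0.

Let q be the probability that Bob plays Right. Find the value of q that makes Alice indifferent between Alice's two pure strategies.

q = 7/8

For Alice to be willing to mix, Alice must be indifferent between Up and Down, which pins down Bob's mix.
  Alice's payoff to Up: q·(-2) + (1−q)·(-2) = -2
  Alice's payoff to Down: q·(-3) + (1−q)·5 = -8q + 5
  -2 = -8q + 5  ⇒  8q = 7  ⇒  q = 7/8.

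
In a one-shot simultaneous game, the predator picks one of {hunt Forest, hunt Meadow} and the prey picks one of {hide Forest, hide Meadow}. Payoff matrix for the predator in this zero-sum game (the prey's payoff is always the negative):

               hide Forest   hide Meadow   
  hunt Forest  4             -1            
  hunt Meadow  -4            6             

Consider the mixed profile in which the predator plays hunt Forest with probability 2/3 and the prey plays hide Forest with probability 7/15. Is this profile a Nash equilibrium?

Check the prey's indifference given the predator's mix p = 2/3:
  payoff from hide Forest = -4/3; payoff from hide Meadow = -4/3 — equal.
Check the predator's indifference given the prey's mix q = 7/15:
  payoff from hunt Forest = 4/3; payoff from hunt Meadow = 4/3 — equal.
Both players are indifferent, so neither can profitably deviate.

Yes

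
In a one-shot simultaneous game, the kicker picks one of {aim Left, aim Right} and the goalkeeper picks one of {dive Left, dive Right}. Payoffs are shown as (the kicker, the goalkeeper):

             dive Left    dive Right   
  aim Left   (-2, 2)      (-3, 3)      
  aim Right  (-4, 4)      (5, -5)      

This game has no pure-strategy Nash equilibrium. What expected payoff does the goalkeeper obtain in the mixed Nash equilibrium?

For the goalkeeper to be willing to mix, the goalkeeper must be indifferent between dive Left and dive Right, which pins down the kicker's mix.
  the goalkeeper's expected payoff from dive Left: p·2 + (1−p)·4 = -2p + 4
  the goalkeeper's expected payoff from dive Right: p·3 + (1−p)·(-5) = 8p - 5
  -2p + 4 = 8p - 5  ⇒  -10p = -9  ⇒  p = 9/10.
At equilibrium the goalkeeper is indifferent across columns, so the goalkeeper's payoff equals the payoff from dive Left: (9/10)·2 + (1/10)·4 = 11/5.

11/5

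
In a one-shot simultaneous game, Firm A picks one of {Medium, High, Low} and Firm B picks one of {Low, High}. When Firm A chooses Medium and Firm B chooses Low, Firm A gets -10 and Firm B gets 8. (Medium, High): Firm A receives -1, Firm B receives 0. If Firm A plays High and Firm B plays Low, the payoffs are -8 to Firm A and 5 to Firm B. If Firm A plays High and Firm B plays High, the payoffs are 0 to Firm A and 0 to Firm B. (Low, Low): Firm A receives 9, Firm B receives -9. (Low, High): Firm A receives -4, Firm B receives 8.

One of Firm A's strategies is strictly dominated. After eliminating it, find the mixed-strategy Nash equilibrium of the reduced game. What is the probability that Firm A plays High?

Firm A's strategy Medium is strictly dominated by High: -8 > -10 and 0 > -1. Eliminate Medium.
In a mixed equilibrium Firm B is indifferent between Low and High; this condition fixes p.
  Firm B's payoff from Low: p·5 + (1−p)·(-9) = 14p - 9
  Firm B's payoff from High: p·0 + (1−p)·8 = -8p + 8
  14p - 9 = -8p + 8  ⇒  22p = 17  ⇒  p = 17/22.

p = 17/22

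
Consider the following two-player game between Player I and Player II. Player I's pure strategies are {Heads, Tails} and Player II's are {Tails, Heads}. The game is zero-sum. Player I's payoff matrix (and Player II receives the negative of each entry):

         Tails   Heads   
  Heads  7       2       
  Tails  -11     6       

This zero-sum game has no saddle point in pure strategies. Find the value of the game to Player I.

v = 32/11

For Player I to be willing to mix, Player I must be indifferent between Heads and Tails, which pins down Player II's mix.
  Player I's payoff from Heads: q·7 + (1−q)·2 = 5q + 2
  Player I's payoff from Tails: q·(-11) + (1−q)·6 = -17q + 6
  5q + 2 = -17q + 6  ⇒  22q = 4  ⇒  q = 2/11.
The value is Player I's expected payoff against this mix (using Heads): (2/11)·7 + (9/11)·2 = 32/11.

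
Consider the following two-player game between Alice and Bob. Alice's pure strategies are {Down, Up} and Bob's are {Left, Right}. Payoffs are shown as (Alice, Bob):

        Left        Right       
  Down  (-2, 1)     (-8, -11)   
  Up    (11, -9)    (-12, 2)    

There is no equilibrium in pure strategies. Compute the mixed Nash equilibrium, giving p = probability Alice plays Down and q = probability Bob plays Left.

p = 11/23, q = 4/17

Bob's indifference between Left and Right determines Alice's mixing probability p:
  Bob's expected payoff from Left: p·1 + (1−p)·(-9) = 10p - 9
  Bob's expected payoff from Right: p·(-11) + (1−p)·2 = -13p + 2
  10p - 9 = -13p + 2  ⇒  23p = 11  ⇒  p = 11/23.
Bob's mix must leave Alice indifferent between Down and Up.
  Alice's payoff to Down: q·(-2) + (1−q)·(-8) = 6q - 8
  Alice's payoff to Up: q·11 + (1−q)·(-12) = 23q - 12
  6q - 8 = 23q - 12  ⇒  -17q = -4  ⇒  q = 4/17.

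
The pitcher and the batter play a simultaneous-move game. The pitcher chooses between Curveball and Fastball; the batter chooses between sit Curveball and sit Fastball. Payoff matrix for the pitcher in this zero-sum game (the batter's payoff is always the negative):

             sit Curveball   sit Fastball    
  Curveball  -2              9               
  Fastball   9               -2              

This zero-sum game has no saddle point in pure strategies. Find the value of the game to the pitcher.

v = 7/2

For the pitcher to be willing to mix, the pitcher must be indifferent between Curveball and Fastball, which pins down the batter's mix.
  the pitcher's payoff from Curveball: q·(-2) + (1−q)·9 = -11q + 9
  the pitcher's payoff from Fastball: q·9 + (1−q)·(-2) = 11q - 2
  -11q + 9 = 11q - 2  ⇒  -22q = -11  ⇒  q = 1/2.
The value is the pitcher's expected payoff against this mix (using Curveball): (1/2)·(-2) + (1/2)·9 = 7/2.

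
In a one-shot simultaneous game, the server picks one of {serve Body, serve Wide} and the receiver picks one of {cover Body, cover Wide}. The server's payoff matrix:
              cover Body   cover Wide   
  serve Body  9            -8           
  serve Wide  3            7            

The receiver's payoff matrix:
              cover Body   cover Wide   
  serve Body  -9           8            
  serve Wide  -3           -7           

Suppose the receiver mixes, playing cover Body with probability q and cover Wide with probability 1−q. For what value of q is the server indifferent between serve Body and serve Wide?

q = 5/7

Set the server's expected payoff from serve Body equal to that from serve Wide:
  the server's expected payoff from serve Body: q·9 + (1−q)·(-8) = 17q - 8
  the server's expected payoff from serve Wide: q·3 + (1−q)·7 = -4q + 7
  17q - 8 = -4q + 7  ⇒  21q = 15  ⇒  q = 5/7.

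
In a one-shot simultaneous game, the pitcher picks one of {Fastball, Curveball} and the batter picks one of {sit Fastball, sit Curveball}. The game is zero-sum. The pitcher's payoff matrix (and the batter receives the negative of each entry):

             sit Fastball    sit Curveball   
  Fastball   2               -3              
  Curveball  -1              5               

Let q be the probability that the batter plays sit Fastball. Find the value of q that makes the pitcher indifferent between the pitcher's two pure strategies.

In a mixed equilibrium the pitcher is indifferent between Fastball and Curveball; this condition fixes q.
  the pitcher's payoff to Fastball: q·2 + (1−q)·(-3) = 5q - 3
  the pitcher's payoff to Curveball: q·(-1) + (1−q)·5 = -6q + 5
  5q - 3 = -6q + 5  ⇒  11q = 8  ⇒  q = 8/11.

q = 8/11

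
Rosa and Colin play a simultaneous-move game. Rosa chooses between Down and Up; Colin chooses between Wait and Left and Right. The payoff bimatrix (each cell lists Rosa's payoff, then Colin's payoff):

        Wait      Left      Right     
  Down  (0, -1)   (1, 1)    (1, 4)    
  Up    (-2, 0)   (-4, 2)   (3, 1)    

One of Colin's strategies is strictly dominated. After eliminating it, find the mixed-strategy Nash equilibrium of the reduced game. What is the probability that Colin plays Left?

Colin's strategy Wait is strictly dominated by Left: 1 > -1 and 2 > 0. Eliminate Wait.
Rosa's indifference between Down and Up determines Colin's mixing probability q:
  Rosa's expected payoff from Down: q·1 + (1−q)·1 = 1
  Rosa's expected payoff from Up: q·(-4) + (1−q)·3 = -7q + 3
  1 = -7q + 3  ⇒  7q = 2  ⇒  q = 2/7.

q = 2/7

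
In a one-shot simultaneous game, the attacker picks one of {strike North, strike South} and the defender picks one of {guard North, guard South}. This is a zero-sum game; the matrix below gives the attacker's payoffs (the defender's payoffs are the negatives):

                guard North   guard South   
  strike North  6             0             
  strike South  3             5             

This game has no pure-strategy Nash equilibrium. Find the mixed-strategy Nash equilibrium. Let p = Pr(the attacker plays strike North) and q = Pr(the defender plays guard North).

p = 1/4, q = 5/8

The attacker's mix must leave the defender indifferent between guard North and guard South.
  the defender's payoff from guard North: p·(-6) + (1−p)·(-3) = -3p - 3
  the defender's payoff from guard South: p·0 + (1−p)·(-5) = 5p - 5
  -3p - 3 = 5p - 5  ⇒  -8p = -2  ⇒  p = 1/4.
The defender's mix must leave the attacker indifferent between strike North and strike South.
  the attacker's payoff from strike North: q·6 + (1−q)·0 = 6q
  the attacker's payoff from strike South: q·3 + (1−q)·5 = -2q + 5
  6q = -2q + 5  ⇒  8q = 5  ⇒  q = 5/8.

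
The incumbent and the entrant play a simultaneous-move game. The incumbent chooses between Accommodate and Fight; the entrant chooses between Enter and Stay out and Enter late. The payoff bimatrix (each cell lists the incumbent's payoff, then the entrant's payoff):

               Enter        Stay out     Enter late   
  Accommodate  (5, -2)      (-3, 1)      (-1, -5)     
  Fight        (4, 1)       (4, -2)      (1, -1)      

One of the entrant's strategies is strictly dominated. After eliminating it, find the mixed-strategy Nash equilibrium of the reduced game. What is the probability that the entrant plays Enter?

q = 7/8

The entrant's strategy Enter late is strictly dominated by Enter: -2 > -5 and 1 > -1. Eliminate Enter late.
For the incumbent to be willing to mix, the incumbent must be indifferent between Accommodate and Fight, which pins down the entrant's mix.
  the incumbent's payoff to Accommodate: q·5 + (1−q)·(-3) = 8q - 3
  the incumbent's payoff to Fight: q·4 + (1−q)·4 = 4
  8q - 3 = 4  ⇒  8q = 7  ⇒  q = 7/8.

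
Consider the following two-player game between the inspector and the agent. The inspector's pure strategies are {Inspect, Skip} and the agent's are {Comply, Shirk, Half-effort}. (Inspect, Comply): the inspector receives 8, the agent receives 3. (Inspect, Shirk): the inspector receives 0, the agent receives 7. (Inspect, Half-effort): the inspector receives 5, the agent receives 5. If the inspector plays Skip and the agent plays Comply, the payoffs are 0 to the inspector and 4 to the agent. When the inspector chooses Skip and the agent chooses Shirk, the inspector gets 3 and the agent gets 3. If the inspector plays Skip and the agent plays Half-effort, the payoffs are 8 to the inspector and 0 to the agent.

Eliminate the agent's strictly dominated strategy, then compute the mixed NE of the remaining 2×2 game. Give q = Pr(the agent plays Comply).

The agent's strategy Half-effort is strictly dominated by Shirk: 7 > 5 and 3 > 0. Eliminate Half-effort.
Set the inspector's expected payoff from Inspect equal to that from Skip:
  the inspector's payoff from Inspect: q·8 + (1−q)·0 = 8q
  the inspector's payoff from Skip: q·0 + (1−q)·3 = -3q + 3
  8q = -3q + 3  ⇒  11q = 3  ⇒  q = 3/11.

q = 3/11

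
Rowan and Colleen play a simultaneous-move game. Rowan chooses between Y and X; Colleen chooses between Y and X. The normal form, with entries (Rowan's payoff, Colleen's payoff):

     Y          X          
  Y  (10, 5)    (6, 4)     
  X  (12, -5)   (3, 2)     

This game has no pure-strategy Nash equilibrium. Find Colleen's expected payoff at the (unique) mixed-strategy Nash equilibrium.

Rowan's mix must leave Colleen indifferent between Y and X.
  Colleen's payoff from Y: p·5 + (1−p)·(-5) = 10p - 5
  Colleen's payoff from X: p·4 + (1−p)·2 = 2p + 2
  10p - 5 = 2p + 2  ⇒  8p = 7  ⇒  p = 7/8.
At equilibrium Colleen is indifferent across columns, so Colleen's payoff equals the payoff from Y: (7/8)·5 + (1/8)·(-5) = 15/4.

15/4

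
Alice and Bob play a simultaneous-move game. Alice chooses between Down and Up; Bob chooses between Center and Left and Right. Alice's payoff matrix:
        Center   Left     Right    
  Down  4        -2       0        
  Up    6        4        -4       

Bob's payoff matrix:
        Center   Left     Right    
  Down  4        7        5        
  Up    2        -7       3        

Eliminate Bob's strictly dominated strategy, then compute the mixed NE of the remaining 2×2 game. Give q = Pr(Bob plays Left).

Bob's strategy Center is strictly dominated by Right: 5 > 4 and 3 > 2. Eliminate Center.
For Alice to be willing to mix, Alice must be indifferent between Down and Up, which pins down Bob's mix.
  Alice's expected payoff from Down: q·(-2) + (1−q)·0 = -2q
  Alice's expected payoff from Up: q·4 + (1−q)·(-4) = 8q - 4
  -2q = 8q - 4  ⇒  -10q = -4  ⇒  q = 2/5.

q = 2/5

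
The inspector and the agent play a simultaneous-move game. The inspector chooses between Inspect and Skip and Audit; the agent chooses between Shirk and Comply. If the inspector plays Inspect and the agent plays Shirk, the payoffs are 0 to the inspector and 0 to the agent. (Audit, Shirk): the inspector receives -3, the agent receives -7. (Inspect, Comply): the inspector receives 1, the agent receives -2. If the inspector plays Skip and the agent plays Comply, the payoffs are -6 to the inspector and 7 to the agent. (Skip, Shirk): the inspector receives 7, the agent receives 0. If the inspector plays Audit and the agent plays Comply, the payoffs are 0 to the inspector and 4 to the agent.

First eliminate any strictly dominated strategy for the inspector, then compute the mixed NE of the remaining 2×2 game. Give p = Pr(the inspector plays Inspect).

p = 7/9

The inspector's strategy Audit is strictly dominated by Inspect: 0 > -3 and 1 > 0. Eliminate Audit.
The inspector's mix must leave the agent indifferent between Shirk and Comply.
  the agent's payoff from Shirk: p·0 + (1−p)·0 = 0
  the agent's payoff from Comply: p·(-2) + (1−p)·7 = -9p + 7
  0 = -9p + 7  ⇒  9p = 7  ⇒  p = 7/9.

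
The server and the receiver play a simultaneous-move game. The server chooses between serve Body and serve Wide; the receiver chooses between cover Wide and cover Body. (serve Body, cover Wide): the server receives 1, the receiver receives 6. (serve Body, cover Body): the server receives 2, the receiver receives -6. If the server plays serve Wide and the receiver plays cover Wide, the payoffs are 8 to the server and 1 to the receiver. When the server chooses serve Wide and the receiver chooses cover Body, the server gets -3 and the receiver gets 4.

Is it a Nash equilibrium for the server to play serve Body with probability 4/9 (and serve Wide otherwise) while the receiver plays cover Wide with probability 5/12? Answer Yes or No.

No

Given the server's mix p = 4/9, the receiver's payoff from cover Wide is 29/9 but from cover Body is -4/9. The receiver strictly prefers cover Wide, so the receiver would not mix.
So the proposed profile is not a Nash equilibrium.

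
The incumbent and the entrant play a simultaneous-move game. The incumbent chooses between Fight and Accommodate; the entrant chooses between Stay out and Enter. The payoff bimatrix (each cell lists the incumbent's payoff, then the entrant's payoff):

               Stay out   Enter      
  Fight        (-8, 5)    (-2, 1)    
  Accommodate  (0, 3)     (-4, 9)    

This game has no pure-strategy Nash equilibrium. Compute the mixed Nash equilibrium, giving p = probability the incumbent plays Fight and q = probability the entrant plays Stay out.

p = 3/5, q = 1/5

The incumbent's mix must leave the entrant indifferent between Stay out and Enter.
  the entrant's payoff to Stay out: p·5 + (1−p)·3 = 2p + 3
  the entrant's payoff to Enter: p·1 + (1−p)·9 = -8p + 9
  2p + 3 = -8p + 9  ⇒  10p = 6  ⇒  p = 3/5.
In a mixed equilibrium the incumbent is indifferent between Fight and Accommodate; this condition fixes q.
  the incumbent's payoff to Fight: q·(-8) + (1−q)·(-2) = -6q - 2
  the incumbent's payoff to Accommodate: q·0 + (1−q)·(-4) = 4q - 4
  -6q - 2 = 4q - 4  ⇒  -10q = -2  ⇒  q = 1/5.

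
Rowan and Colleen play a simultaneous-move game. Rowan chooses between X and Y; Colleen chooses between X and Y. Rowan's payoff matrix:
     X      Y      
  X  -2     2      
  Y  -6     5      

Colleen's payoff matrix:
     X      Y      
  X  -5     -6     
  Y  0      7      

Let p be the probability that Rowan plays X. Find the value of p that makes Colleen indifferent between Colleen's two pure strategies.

p = 7/8

In a mixed equilibrium Colleen is indifferent between X and Y; this condition fixes p.
  Colleen's expected payoff from X: p·(-5) + (1−p)·0 = -5p
  Colleen's expected payoff from Y: p·(-6) + (1−p)·7 = -13p + 7
  -5p = -13p + 7  ⇒  8p = 7  ⇒  p = 7/8.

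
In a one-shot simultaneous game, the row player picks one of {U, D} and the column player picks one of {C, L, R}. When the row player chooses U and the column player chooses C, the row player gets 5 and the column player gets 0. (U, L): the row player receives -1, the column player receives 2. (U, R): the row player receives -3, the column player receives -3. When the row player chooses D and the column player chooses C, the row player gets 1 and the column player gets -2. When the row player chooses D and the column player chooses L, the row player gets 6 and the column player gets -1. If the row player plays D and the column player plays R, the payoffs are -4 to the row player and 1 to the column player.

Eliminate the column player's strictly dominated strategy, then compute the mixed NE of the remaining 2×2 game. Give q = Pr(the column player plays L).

q = 1/8

The column player's strategy C is strictly dominated by L: 2 > 0 and -1 > -2. Eliminate C.
In a mixed equilibrium the row player is indifferent between U and D; this condition fixes q.
  the row player's expected payoff from U: q·(-1) + (1−q)·(-3) = 2q - 3
  the row player's expected payoff from D: q·6 + (1−q)·(-4) = 10q - 4
  2q - 3 = 10q - 4  ⇒  -8q = -1  ⇒  q = 1/8.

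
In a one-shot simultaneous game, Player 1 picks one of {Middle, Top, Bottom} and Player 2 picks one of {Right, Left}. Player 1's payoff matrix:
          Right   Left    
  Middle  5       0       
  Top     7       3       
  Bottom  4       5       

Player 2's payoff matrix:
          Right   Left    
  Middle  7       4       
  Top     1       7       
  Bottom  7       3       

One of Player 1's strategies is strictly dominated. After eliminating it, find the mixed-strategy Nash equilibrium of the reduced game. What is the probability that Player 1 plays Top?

p = 2/5

Player 1's strategy Middle is strictly dominated by Top: 7 > 5 and 3 > 0. Eliminate Middle.
Player 2's indifference between Right and Left determines Player 1's mixing probability p:
  Player 2's payoff from Right: p·1 + (1−p)·7 = -6p + 7
  Player 2's payoff from Left: p·7 + (1−p)·3 = 4p + 3
  -6p + 7 = 4p + 3  ⇒  -10p = -4  ⇒  p = 2/5.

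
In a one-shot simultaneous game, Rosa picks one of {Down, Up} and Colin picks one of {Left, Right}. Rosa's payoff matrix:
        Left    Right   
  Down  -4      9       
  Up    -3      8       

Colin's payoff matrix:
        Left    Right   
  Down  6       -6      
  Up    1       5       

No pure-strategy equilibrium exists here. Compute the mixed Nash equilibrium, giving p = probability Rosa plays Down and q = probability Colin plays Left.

p = 1/4, q = 1/2

In a mixed equilibrium Colin is indifferent between Left and Right; this condition fixes p.
  Colin's payoff from Left: p·6 + (1−p)·1 = 5p + 1
  Colin's payoff from Right: p·(-6) + (1−p)·5 = -11p + 5
  5p + 1 = -11p + 5  ⇒  16p = 4  ⇒  p = 1/4.
Set Rosa's expected payoff from Down equal to that from Up:
  Rosa's expected payoff from Down: q·(-4) + (1−q)·9 = -13q + 9
  Rosa's expected payoff from Up: q·(-3) + (1−q)·8 = -11q + 8
  -13q + 9 = -11q + 8  ⇒  -2q = -1  ⇒  q = 1/2.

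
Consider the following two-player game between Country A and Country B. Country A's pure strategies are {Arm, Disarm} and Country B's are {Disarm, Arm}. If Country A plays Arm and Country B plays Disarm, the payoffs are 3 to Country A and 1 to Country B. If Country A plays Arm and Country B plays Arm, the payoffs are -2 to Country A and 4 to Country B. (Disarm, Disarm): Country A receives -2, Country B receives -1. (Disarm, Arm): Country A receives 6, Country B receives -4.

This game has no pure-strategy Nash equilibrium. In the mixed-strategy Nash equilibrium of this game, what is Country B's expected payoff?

Country B's indifference between Disarm and Arm determines Country A's mixing probability p:
  Country B's payoff to Disarm: p·1 + (1−p)·(-1) = 2p - 1
  Country B's payoff to Arm: p·4 + (1−p)·(-4) = 8p - 4
  2p - 1 = 8p - 4  ⇒  -6p = -3  ⇒  p = 1/2.
At equilibrium Country B is indifferent across columns, so Country B's payoff equals the payoff from Disarm: (1/2)·1 + (1/2)·(-1) = 0.

0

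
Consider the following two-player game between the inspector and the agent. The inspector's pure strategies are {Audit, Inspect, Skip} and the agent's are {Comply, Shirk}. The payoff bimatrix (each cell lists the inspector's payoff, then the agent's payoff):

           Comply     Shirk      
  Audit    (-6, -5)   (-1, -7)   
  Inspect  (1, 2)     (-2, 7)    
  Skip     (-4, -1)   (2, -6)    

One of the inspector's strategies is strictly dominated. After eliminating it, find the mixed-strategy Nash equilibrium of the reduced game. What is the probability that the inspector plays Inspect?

p = 1/2

The inspector's strategy Audit is strictly dominated by Skip: -4 > -6 and 2 > -1. Eliminate Audit.
Set the agent's expected payoff from Comply equal to that from Shirk:
  the agent's payoff from Comply: p·2 + (1−p)·(-1) = 3p - 1
  the agent's payoff from Shirk: p·7 + (1−p)·(-6) = 13p - 6
  3p - 1 = 13p - 6  ⇒  -10p = -5  ⇒  p = 1/2.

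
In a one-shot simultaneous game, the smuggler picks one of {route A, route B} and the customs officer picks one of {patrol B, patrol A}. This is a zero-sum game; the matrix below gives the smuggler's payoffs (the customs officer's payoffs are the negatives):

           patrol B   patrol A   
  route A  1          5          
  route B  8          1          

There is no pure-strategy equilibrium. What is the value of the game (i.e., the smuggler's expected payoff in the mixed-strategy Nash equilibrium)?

The customs officer's mix must leave the smuggler indifferent between route A and route B.
  the smuggler's payoff to route A: q·1 + (1−q)·5 = -4q + 5
  the smuggler's payoff to route B: q·8 + (1−q)·1 = 7q + 1
  -4q + 5 = 7q + 1  ⇒  -11q = -4  ⇒  q = 4/11.
The value is the smuggler's expected payoff against this mix (using route A): (4/11)·1 + (7/11)·5 = 39/11.

v = 39/11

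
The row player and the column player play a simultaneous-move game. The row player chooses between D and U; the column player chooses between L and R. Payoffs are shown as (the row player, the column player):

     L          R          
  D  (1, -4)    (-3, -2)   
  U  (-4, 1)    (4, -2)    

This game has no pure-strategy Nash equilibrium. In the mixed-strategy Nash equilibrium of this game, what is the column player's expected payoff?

Set the column player's expected payoff from L equal to that from R:
  the column player's payoff to L: p·(-4) + (1−p)·1 = -5p + 1
  the column player's payoff to R: p·(-2) + (1−p)·(-2) = -2
  -5p + 1 = -2  ⇒  -5p = -3  ⇒  p = 3/5.
At equilibrium the column player is indifferent across columns, so the column player's payoff equals the payoff from L: (3/5)·(-4) + (2/5)·1 = -2.

-2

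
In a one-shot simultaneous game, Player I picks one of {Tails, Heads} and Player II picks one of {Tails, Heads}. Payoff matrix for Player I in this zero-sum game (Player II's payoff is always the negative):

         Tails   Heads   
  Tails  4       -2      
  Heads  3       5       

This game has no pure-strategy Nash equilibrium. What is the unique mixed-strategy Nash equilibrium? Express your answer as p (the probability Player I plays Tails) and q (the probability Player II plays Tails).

p = 1/4, q = 7/8

Set Player II's expected payoff from Tails equal to that from Heads:
  Player II's payoff from Tails: p·(-4) + (1−p)·(-3) = -p - 3
  Player II's payoff from Heads: p·2 + (1−p)·(-5) = 7p - 5
  -p - 3 = 7p - 5  ⇒  -8p = -2  ⇒  p = 1/4.
In a mixed equilibrium Player I is indifferent between Tails and Heads; this condition fixes q.
  Player I's payoff from Tails: q·4 + (1−q)·(-2) = 6q - 2
  Player I's payoff from Heads: q·3 + (1−q)·5 = -2q + 5
  6q - 2 = -2q + 5  ⇒  8q = 7  ⇒  q = 7/8.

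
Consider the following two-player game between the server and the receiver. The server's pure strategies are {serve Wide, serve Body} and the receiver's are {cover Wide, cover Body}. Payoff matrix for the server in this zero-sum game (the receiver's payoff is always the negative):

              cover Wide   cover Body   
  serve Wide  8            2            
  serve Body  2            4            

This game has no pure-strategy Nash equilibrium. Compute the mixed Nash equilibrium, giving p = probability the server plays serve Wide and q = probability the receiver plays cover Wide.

p = 1/4, q = 1/4

In a mixed equilibrium the receiver is indifferent between cover Wide and cover Body; this condition fixes p.
  the receiver's payoff from cover Wide: p·(-8) + (1−p)·(-2) = -6p - 2
  the receiver's payoff from cover Body: p·(-2) + (1−p)·(-4) = 2p - 4
  -6p - 2 = 2p - 4  ⇒  -8p = -2  ⇒  p = 1/4.
For the server to be willing to mix, the server must be indifferent between serve Wide and serve Body, which pins down the receiver's mix.
  the server's payoff to serve Wide: q·8 + (1−q)·2 = 6q + 2
  the server's payoff to serve Body: q·2 + (1−q)·4 = -2q + 4
  6q + 2 = -2q + 4  ⇒  8q = 2  ⇒  q = 1/4.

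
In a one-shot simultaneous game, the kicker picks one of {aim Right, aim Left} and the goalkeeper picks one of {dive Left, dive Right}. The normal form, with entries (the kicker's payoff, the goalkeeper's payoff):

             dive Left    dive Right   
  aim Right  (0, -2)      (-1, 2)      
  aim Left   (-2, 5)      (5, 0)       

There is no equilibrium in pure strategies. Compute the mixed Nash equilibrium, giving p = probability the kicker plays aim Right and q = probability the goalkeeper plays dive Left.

p = 5/9, q = 3/4

Set the goalkeeper's expected payoff from dive Left equal to that from dive Right:
  the goalkeeper's payoff to dive Left: p·(-2) + (1−p)·5 = -7p + 5
  the goalkeeper's payoff to dive Right: p·2 + (1−p)·0 = 2p
  -7p + 5 = 2p  ⇒  -9p = -5  ⇒  p = 5/9.
The goalkeeper's mix must leave the kicker indifferent between aim Right and aim Left.
  the kicker's expected payoff from aim Right: q·0 + (1−q)·(-1) = q - 1
  the kicker's expected payoff from aim Left: q·(-2) + (1−q)·5 = -7q + 5
  q - 1 = -7q + 5  ⇒  8q = 6  ⇒  q = 3/4.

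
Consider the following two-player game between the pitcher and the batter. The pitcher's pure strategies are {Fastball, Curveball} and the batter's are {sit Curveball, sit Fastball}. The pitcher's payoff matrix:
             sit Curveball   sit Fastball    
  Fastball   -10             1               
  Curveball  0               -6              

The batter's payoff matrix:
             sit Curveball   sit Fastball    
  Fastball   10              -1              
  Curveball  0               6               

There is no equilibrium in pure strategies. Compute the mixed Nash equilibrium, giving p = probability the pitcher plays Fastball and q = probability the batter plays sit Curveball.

Set the batter's expected payoff from sit Curveball equal to that from sit Fastball:
  the batter's payoff from sit Curveball: p·10 + (1−p)·0 = 10p
  the batter's payoff from sit Fastball: p·(-1) + (1−p)·6 = -7p + 6
  10p = -7p + 6  ⇒  17p = 6  ⇒  p = 6/17.
The batter's mix must leave the pitcher indifferent between Fastball and Curveball.
  the pitcher's payoff from Fastball: q·(-10) + (1−q)·1 = -11q + 1
  the pitcher's payoff from Curveball: q·0 + (1−q)·(-6) = 6q - 6
  -11q + 1 = 6q - 6  ⇒  -17q = -7  ⇒  q = 7/17.

p = 6/17, q = 7/17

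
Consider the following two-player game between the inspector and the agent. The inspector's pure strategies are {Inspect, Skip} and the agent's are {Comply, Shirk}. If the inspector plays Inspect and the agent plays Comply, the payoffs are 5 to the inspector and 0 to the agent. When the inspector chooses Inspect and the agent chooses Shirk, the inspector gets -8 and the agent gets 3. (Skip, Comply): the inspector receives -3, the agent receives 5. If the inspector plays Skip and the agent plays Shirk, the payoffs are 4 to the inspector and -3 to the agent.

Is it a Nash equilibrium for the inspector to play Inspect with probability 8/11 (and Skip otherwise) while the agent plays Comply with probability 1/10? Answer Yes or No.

Given the agent's mix q = 1/10, the inspector's payoff from Inspect is -67/10 but from Skip is 33/10. The inspector strictly prefers Skip, so the inspector would not mix.
So the proposed profile is not a Nash equilibrium.

No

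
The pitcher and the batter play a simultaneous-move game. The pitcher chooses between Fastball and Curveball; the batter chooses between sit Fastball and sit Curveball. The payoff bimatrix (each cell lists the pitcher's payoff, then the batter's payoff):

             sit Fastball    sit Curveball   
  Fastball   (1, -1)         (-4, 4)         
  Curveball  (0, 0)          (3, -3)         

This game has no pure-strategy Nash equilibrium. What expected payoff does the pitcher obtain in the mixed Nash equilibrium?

3/8

In a mixed equilibrium the pitcher is indifferent between Fastball and Curveball; this condition fixes q.
  the pitcher's payoff from Fastball: q·1 + (1−q)·(-4) = 5q - 4
  the pitcher's payoff from Curveball: q·0 + (1−q)·3 = -3q + 3
  5q - 4 = -3q + 3  ⇒  8q = 7  ⇒  q = 7/8.
At equilibrium the pitcher is indifferent across rows, so the pitcher's payoff equals the payoff from Fastball: (7/8)·1 + (1/8)·(-4) = 3/8.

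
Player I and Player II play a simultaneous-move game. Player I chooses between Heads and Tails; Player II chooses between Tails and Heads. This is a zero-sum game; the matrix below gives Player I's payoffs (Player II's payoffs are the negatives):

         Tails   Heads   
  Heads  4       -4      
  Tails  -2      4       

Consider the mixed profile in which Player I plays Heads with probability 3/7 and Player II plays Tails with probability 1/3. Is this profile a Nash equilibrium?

Given Player II's mix q = 1/3, Player I's payoff from Heads is -4/3 but from Tails is 2. Player I strictly prefers Tails, so Player I would not mix.
So the proposed profile is not a Nash equilibrium.

No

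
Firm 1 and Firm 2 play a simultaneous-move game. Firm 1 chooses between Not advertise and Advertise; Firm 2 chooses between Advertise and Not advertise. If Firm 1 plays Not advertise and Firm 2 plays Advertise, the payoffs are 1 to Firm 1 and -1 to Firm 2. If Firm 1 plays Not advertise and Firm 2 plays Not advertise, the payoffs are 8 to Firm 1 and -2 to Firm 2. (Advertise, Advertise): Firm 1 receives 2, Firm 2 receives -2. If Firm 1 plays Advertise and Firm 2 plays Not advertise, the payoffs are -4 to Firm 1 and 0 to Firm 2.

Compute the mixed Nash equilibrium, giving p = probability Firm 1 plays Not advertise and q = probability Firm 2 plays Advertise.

Firm 2's indifference between Advertise and Not advertise determines Firm 1's mixing probability p:
  Firm 2's payoff from Advertise: p·(-1) + (1−p)·(-2) = p - 2
  Firm 2's payoff from Not advertise: p·(-2) + (1−p)·0 = -2p
  p - 2 = -2p  ⇒  3p = 2  ⇒  p = 2/3.
In a mixed equilibrium Firm 1 is indifferent between Not advertise and Advertise; this condition fixes q.
  Firm 1's payoff to Not advertise: q·1 + (1−q)·8 = -7q + 8
  Firm 1's payoff to Advertise: q·2 + (1−q)·(-4) = 6q - 4
  -7q + 8 = 6q - 4  ⇒  -13q = -12  ⇒  q = 12/13.

p = 2/3, q = 12/13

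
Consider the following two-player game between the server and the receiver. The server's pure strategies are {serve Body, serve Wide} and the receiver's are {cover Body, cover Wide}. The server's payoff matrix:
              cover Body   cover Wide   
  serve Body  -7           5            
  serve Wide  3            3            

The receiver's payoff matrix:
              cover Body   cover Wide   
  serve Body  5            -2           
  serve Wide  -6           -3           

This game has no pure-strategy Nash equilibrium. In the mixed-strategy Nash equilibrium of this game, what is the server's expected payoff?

For the server to be willing to mix, the server must be indifferent between serve Body and serve Wide, which pins down the receiver's mix.
  the server's expected payoff from serve Body: q·(-7) + (1−q)·5 = -12q + 5
  the server's expected payoff from serve Wide: q·3 + (1−q)·3 = 3
  -12q + 5 = 3  ⇒  -12q = -2  ⇒  q = 1/6.
At equilibrium the server is indifferent across rows, so the server's payoff equals the payoff from serve Body: (1/6)·(-7) + (5/6)·5 = 3.

3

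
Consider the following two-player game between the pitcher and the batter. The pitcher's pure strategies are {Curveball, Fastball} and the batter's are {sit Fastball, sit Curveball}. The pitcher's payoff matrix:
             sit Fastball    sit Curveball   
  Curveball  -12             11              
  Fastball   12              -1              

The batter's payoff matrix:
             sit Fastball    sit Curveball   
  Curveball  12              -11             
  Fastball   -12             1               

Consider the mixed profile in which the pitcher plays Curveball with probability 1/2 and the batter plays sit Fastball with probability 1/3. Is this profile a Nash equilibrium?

No

Given the pitcher's mix p = 1/2, the batter's payoff from sit Fastball is 0 but from sit Curveball is -5. The batter strictly prefers sit Fastball, so the batter would not mix.
So the proposed profile is not a Nash equilibrium.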